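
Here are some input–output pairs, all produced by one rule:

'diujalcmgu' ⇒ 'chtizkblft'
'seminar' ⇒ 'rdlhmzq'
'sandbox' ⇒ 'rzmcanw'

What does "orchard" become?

nqbgzqc

Looking at the pairs, the operation is to shift every letter 1 place backward in the alphabet (wrapping around).
Applying that to "orchard" gives "nqbgzqc".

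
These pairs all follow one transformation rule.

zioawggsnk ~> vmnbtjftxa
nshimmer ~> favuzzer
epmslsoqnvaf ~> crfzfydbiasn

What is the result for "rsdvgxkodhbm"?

feiqktbxuqzo

Each output is the input with this applied: swap each adjacent pair of characters (1↔2, 3↔4, ...), then shift every letter 13 places forward in the alphabet (wrapping around) — i.e. ROT13.
Applying that to "rsdvgxkodhbm" gives "feiqktbxuqzo".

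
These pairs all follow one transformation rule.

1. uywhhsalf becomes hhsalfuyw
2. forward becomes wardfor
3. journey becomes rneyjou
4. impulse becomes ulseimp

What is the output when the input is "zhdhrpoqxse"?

hrpoqxsezhd

The pattern: move the first 3 characters to the end (rotate left by 3).
For "zhdhrpoqxse" the result is "hrpoqxsezhd".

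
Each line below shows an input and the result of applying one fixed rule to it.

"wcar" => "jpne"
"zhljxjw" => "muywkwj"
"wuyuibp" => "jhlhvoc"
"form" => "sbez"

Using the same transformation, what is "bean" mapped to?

Looking at the pairs, the operation is to shift every letter 13 places forward in the alphabet (wrapping around) — i.e. ROT13.
"bean" → "orna".

orna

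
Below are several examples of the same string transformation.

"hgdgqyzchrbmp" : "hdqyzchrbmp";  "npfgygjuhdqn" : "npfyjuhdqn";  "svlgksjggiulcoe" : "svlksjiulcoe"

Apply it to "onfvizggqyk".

Looking at the pairs, the operation is to remove every "g".
Doing the same to "onfvizggqyk": "onfvizqyk".

onfvizqyk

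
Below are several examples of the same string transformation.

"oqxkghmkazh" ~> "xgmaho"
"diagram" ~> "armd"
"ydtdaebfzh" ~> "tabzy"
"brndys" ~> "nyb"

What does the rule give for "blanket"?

What's happening: keep every other character starting from the first (positions 1st, 3rd, 5th, ...), then move the first character to the end.
Applying both steps to "blanket": "bakt", then "aktb".

aktb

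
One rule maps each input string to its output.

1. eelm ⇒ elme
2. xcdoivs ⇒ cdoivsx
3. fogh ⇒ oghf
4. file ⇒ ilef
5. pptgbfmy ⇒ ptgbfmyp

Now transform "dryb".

rybd

What's happening: move the first character to the end.
Doing the same to "dryb": "rybd".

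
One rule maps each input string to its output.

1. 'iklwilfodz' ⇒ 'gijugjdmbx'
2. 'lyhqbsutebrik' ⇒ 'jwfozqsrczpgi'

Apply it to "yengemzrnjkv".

Looking at the pairs, the operation is to shift every letter 2 places backward in the alphabet (wrapping around).
Doing the same to "yengemzrnjkv": "wcleckxplhit".

wcleckxplhit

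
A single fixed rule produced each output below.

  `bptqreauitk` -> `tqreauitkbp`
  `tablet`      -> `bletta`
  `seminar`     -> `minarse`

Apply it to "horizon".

In each case the input is transformed by: move the first 2 characters to the end (rotate left by 2).
"horizon" → "rizonho".

rizonho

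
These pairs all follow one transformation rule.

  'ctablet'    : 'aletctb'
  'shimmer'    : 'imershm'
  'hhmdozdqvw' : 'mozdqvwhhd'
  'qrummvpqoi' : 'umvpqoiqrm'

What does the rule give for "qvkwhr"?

khrqvw

In each case the input is transformed by: move the first 3 characters to the end (rotate left by 3), then swap the first and last characters.
For "qvkwhr", step one produces "whrqvk"; step two turns that into "khrqvw".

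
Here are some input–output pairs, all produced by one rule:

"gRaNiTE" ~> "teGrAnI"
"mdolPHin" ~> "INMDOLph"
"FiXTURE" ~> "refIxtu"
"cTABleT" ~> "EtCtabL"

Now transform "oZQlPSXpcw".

The pattern: move the last 2 characters to the front (rotate right by 2), then flip the case of every letter.
"oZQlPSXpcw" → "cwoZQlPSXp" → "CWOzqLpsxP".

CWOzqLpsxP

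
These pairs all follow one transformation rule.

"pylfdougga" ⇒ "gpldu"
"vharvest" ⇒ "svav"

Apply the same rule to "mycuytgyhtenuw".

umcyghe

The pattern: move the last 2 characters to the front (rotate right by 2), then keep every other character starting from the first (positions 1st, 3rd, 5th, ...).
Working it through for "mycuytgyhtenuw": intermediate "uwmycuytgyhten", final "umcyghe".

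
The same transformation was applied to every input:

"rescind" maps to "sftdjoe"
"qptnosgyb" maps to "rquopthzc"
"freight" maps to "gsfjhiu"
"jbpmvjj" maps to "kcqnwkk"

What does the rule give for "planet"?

qmbofu

Looking at the pairs, the operation is to shift every letter 1 place forward in the alphabet (wrapping around).
For "planet" the result is "qmbofu".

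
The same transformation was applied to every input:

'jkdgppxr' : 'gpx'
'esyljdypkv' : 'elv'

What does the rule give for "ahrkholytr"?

Each output is the input with this applied: sort the characters into alphabetical order, then keep one character in every 3, starting at position 2 (positions 2nd, 5th, 8th, ...).
On "ahrkholytr": the first step gives "ahhklorrty", and the second then gives "hlr".

hlr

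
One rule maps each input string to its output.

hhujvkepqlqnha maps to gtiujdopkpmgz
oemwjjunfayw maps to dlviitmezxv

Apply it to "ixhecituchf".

wgdbhstbge

The transformation: delete the first character, then shift every letter 1 place backward in the alphabet (wrapping around).
For "ixhecituchf", step one produces "xhecituchf"; step two turns that into "wgdbhstbge".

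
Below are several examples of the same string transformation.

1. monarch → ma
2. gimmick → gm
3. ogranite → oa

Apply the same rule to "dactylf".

What's happening: move the last 2 characters to the front (rotate right by 2), then keep one character in every 3, starting at position 3 (positions 3rd, 6th, 9th, ...).
Starting from "dactylf": after the first operation, "lfdacty"; after the second, "dt".
(Check on "ogranite": → "teograni" → "oa" ✓)

dt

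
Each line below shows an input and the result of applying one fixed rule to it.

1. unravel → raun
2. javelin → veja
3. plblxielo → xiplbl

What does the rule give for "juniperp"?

Looking at the pairs, the operation is to delete the last 3 characters, then move the last 2 characters to the front (rotate right by 2).
Starting from "juniperp": after the first operation, "junip"; after the second, "ipjun".

ipjun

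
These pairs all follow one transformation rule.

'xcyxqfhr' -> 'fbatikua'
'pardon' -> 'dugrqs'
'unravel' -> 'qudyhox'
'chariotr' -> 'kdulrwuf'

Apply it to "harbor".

dueruk

The transformation: shift every letter 3 places forward in the alphabet (wrapping around), then move the first character to the end.
For "harbor", step one produces "kdueru"; step two turns that into "dueruk".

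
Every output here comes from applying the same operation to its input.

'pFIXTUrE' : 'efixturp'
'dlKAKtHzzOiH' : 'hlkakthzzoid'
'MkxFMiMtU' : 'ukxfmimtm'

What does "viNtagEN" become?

What's happening: swap the first and last characters, then convert every letter to lowercase.
On "viNtagEN": the first step gives "NiNtagEv", and the second then gives "nintagev".
(Check on "dlKAKtHzzOiH": → "HlKAKtHzzOid" → "hlkakthzzoid" ✓)

nintagev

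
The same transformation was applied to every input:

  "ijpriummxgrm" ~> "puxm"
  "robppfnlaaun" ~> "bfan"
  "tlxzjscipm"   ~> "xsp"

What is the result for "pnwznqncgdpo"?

wqgo

The rule is to keep one character in every 3, starting at position 3 (positions 3rd, 6th, 9th, ...).
Applying that to "pnwznqncgdpo" gives "wqgo".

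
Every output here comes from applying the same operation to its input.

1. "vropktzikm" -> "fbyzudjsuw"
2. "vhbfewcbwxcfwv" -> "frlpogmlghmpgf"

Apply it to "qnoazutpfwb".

The transformation: shift every letter 10 places forward in the alphabet (wrapping around).
So "qnoazutpfwb" becomes "axykjedzpgl".

axykjedzpgl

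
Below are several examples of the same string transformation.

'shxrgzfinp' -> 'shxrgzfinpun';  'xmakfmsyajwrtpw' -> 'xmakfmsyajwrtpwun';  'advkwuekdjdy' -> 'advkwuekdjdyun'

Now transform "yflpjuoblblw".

The pattern: append "un".
So "yflpjuoblblw" becomes "yflpjuoblblwun".

yflpjuoblblwun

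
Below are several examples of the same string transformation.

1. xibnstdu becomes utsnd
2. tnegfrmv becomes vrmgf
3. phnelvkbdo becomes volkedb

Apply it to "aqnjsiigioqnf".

Each output is the input with this applied: delete the first 3 characters, then sort the characters into reverse alphabetical order.
Starting from "aqnjsiigioqnf": after the first operation, "jsiigioqnf"; after the second, "sqonjiiigf".
(Check on "xibnstdu": → "nstdu" → "utsnd" ✓)

sqonjiiigf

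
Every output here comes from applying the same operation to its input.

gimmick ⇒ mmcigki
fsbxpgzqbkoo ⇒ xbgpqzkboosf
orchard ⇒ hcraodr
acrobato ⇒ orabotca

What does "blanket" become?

The transformation: move the first 2 characters to the end (rotate left by 2), then swap each adjacent pair of characters (1↔2, 3↔4, ...).
Working it through for "blanket": intermediate "anketbl", final "naekbtl".

naekbtl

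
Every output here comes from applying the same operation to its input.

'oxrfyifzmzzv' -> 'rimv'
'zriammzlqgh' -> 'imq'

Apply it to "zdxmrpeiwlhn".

xpwn

What's happening: keep one character in every 3, starting at position 3 (positions 3rd, 6th, 9th, ...).
"zdxmrpeiwlhn" → "xpwn".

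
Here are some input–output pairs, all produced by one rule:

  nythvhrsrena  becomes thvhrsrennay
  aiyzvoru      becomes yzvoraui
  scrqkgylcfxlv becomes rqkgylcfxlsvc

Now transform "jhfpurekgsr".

fpurekgsjrh

In each case the input is transformed by: swap the first and last characters, then move the first 2 characters to the end (rotate left by 2).
On "jhfpurekgsr": the first step gives "rhfpurekgsj", and the second then gives "fpurekgsjrh".
(Check on "scrqkgylcfxlv": → "vcrqkgylcfxls" → "rqkgylcfxlsvc" ✓)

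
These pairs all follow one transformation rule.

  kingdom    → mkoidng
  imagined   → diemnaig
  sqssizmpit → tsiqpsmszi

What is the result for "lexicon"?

nloecxi

Looking at the pairs, the operation is to take characters alternately from the front and the back (1st, last, 2nd, 2nd-last, ...), then swap each adjacent pair of characters (1↔2, 3↔4, ...).
Applying both steps to "lexicon": "lneoxci", then "nloecxi".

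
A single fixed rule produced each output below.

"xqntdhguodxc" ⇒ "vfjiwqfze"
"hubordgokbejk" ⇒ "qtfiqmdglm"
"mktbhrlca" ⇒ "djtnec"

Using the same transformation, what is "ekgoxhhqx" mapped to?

qzjjsz

The transformation: shift every letter 2 places forward in the alphabet (wrapping around), then delete the first 3 characters.
Starting from "ekgoxhhqx": after the first operation, "gmiqzjjsz"; after the second, "qzjjsz".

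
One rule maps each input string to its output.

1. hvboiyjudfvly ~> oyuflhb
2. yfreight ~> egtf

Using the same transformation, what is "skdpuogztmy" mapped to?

pozmsd

Looking at the pairs, the operation is to move the first 3 characters to the end (rotate left by 3), then keep every other character starting from the first (positions 1st, 3rd, 5th, ...).
For "skdpuogztmy", step one produces "puogztmyskd"; step two turns that into "pozmsd".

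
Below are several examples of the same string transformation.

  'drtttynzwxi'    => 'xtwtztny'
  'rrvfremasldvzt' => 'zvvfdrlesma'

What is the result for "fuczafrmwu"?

wcmzraf

Each output is the input with this applied: take characters alternately from the front and the back (1st, last, 2nd, 2nd-last, ...), then delete the first 3 characters.
On "fuczafrmwu": the first step gives "fuuwcmzraf", and the second then gives "wcmzraf".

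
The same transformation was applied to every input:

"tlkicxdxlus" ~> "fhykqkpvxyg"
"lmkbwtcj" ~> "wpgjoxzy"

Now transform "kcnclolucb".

ophybypapx

Looking at the pairs, the operation is to shift every letter 13 places forward in the alphabet (wrapping around) — i.e. ROT13, then reverse the string.
On "kcnclolucb": the first step gives "xpapybyhpo", and the second then gives "ophybypapx".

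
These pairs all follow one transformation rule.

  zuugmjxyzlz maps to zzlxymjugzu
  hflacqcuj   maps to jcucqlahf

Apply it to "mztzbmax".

The rule is to swap each adjacent pair of characters (1↔2, 3↔4, ...), then reverse the string.
Starting from "mztzbmax": after the first operation, "zmztmbxa"; after the second, "axbmtzmz".
(Check on "hflacqcuj": → "fhalqcucj" → "jcucqlahf" ✓)

axbmtzmz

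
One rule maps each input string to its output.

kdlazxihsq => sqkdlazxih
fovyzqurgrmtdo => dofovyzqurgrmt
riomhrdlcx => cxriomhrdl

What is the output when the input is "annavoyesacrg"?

rgannavoyesac

Each output is the input with this applied: move the last 2 characters to the front (rotate right by 2).
Doing the same to "annavoyesacrg": "rgannavoyesac".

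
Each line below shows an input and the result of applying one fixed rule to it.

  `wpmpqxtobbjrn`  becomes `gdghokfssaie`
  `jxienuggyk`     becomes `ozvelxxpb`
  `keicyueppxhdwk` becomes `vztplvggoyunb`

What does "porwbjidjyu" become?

The transformation: shift every letter 9 places backward in the alphabet (wrapping around), then delete the first character.
"porwbjidjyu" → "gfinsazuapl" → "finsazuapl".

finsazuapl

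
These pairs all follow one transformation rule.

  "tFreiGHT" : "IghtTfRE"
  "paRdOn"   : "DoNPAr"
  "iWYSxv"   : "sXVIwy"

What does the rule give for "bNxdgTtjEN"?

tTJenBnXDG

In each case the input is transformed by: swap the front and back halves of the string, then flip the case of every letter.
On "bNxdgTtjEN" that produces "tTJenBnXDG".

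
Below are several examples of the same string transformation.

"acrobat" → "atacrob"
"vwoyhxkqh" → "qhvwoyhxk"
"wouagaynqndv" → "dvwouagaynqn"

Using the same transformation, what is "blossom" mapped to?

The pattern: move the last 2 characters to the front (rotate right by 2).
For "blossom" the result is "ombloss".

ombloss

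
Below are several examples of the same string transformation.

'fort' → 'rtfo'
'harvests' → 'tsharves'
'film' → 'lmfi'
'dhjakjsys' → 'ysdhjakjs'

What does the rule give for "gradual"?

The pattern: move the last 2 characters to the front (rotate right by 2).
For "gradual" the result is "algradu".

algradu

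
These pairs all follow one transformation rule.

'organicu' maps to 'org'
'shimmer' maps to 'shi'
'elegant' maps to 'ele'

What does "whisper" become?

whi

Each output is the input with this applied: keep only the first 3 characters.
"whisper" → "whi".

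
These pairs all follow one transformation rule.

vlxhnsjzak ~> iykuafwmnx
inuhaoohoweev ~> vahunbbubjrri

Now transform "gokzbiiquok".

Looking at the pairs, the operation is to shift every letter 13 places forward in the alphabet (wrapping around) — i.e. ROT13.
So "gokzbiiquok" becomes "tbxmovvdhbx".

tbxmovvdhbx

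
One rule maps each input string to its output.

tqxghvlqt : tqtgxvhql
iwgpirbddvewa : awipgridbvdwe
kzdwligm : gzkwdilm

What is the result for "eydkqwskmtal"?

ayekdwqkstml

The rule is to swap each adjacent pair of characters (1↔2, 3↔4, ...), then move the last character to the front.
For "eydkqwskmtal", step one produces "yekdwqkstmla"; step two turns that into "ayekdwqkstml".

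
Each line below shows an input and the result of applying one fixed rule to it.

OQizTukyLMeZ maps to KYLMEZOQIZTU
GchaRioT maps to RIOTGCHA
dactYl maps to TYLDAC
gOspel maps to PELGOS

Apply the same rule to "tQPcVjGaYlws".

The pattern: swap the front and back halves of the string, then convert every letter to uppercase.
On "tQPcVjGaYlws": the first step gives "GaYlwstQPcVj", and the second then gives "GAYLWSTQPCVJ".

GAYLWSTQPCVJ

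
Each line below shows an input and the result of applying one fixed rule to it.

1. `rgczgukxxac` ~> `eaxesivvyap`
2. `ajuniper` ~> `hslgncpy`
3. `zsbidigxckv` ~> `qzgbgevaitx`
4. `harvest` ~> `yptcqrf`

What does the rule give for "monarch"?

Each output is the input with this applied: shift every letter 2 places backward in the alphabet (wrapping around), then move the first character to the end.
For "monarch", step one produces "kmlypaf"; step two turns that into "mlypafk".

mlypafk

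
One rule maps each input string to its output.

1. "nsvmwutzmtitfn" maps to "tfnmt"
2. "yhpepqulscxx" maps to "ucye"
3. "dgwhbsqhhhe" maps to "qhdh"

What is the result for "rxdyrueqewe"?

What's happening: keep one character in every 3, starting at position 1 (positions 1st, 4th, 7th, ...), then move the last 2 characters to the front (rotate right by 2).
Applying both steps to "rxdyrueqewe": "ryew", then "ewry".

ewry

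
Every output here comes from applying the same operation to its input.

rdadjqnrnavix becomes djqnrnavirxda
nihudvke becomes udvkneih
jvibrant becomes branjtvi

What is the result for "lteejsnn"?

ejsnlnte

What's happening: swap the first and last characters, then move the first 3 characters to the end (rotate left by 3).
Starting from "lteejsnn": after the first operation, "nteejsnl"; after the second, "ejsnlnte".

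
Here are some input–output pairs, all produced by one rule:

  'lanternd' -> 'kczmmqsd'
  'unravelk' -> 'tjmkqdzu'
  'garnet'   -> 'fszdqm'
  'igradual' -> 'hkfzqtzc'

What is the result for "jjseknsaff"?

ieierzdrjm

Each output is the input with this applied: take characters alternately from the front and the back (1st, last, 2nd, 2nd-last, ...), then shift every letter 1 place backward in the alphabet (wrapping around).
Applying both steps to "jjseknsaff": "jfjfsaeskn", then "ieierzdrjm".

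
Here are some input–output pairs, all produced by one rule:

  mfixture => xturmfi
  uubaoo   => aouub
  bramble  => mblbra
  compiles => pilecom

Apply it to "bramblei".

In each case the input is transformed by: delete the last character, then move the first 3 characters to the end (rotate left by 3).
"bramblei" → "bramble" → "mblebra".

mblebra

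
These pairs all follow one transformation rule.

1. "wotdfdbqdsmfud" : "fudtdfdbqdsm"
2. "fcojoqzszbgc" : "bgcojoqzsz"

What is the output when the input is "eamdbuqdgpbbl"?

bblmdbuqdgp

In each case the input is transformed by: delete the first 2 characters, then move the last 3 characters to the front (rotate right by 3).
For "eamdbuqdgpbbl", step one produces "mdbuqdgpbbl"; step two turns that into "bblmdbuqdgp".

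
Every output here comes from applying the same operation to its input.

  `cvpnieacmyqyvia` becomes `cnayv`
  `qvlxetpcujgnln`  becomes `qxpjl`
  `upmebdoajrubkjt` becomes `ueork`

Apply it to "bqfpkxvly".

In each case the input is transformed by: keep one character in every 3, starting at position 1 (positions 1st, 4th, 7th, ...).
Applying that to "bqfpkxvly" gives "bpv".

bpv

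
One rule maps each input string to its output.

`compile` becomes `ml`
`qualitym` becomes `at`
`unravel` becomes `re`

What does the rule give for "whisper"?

ie

The rule is to keep one character in every 3, starting at position 3 (positions 3rd, 6th, 9th, ...).
Doing the same to "whisper": "ie".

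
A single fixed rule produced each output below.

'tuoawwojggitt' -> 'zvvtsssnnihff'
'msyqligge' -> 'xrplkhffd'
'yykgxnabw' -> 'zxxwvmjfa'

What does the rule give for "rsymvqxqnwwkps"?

The pattern: shift every letter 1 place backward in the alphabet (wrapping around), then sort the characters into reverse alphabetical order.
For "rsymvqxqnwwkps", step one produces "qrxlupwpmvvjor"; step two turns that into "xwvvurrqppomlj".
(Check on "yykgxnabw": → "xxjfwmzav" → "zxxwvmjfa" ✓)

xwvvurrqppomlj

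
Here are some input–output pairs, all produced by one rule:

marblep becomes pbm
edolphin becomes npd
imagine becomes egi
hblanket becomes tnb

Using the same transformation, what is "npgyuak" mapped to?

What's happening: reverse the string, then keep one character in every 3, starting at position 1 (positions 1st, 4th, 7th, ...).
"npgyuak" → "kauygpn" → "kyn".

kyn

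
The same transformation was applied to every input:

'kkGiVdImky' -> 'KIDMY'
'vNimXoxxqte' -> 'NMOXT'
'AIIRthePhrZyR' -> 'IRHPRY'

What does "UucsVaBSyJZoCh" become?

USASJOH

What's happening: keep every other character starting from the second (positions 2nd, 4th, 6th, ...), then convert every letter to uppercase.
On "UucsVaBSyJZoCh" that produces "USASJOH".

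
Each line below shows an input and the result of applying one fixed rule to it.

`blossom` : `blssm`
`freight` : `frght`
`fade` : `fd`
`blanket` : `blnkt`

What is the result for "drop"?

drp

Looking at the pairs, the operation is to remove every vowel.
So "drop" becomes "drp".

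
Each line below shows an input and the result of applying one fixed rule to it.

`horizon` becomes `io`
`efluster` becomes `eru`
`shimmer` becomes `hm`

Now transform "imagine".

Looking at the pairs, the operation is to sort the characters into alphabetical order, then keep one character in every 3, starting at position 2 (positions 2nd, 5th, 8th, ...).
Starting from "imagine": after the first operation, "aegiimn"; after the second, "ei".

ei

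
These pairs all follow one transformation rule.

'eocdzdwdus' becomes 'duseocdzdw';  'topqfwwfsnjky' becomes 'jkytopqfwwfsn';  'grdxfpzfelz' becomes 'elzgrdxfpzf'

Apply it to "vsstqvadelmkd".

Each output is the input with this applied: move the last 3 characters to the front (rotate right by 3).
Doing the same to "vsstqvadelmkd": "mkdvsstqvadel".

mkdvsstqvadel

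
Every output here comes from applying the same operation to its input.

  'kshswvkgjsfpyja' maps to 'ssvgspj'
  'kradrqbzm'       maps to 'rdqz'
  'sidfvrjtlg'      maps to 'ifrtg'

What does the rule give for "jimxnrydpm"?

ixrdm

Rule — keep every other character starting from the second (positions 2nd, 4th, 6th, ...).
"jimxnrydpm" → "ixrdm".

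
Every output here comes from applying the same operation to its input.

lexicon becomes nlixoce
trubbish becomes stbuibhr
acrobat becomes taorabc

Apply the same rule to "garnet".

The rule is to swap each adjacent pair of characters (1↔2, 3↔4, ...), then swap the first and last characters.
Applying both steps to "garnet": "agnrte", then "egnrta".

egnrta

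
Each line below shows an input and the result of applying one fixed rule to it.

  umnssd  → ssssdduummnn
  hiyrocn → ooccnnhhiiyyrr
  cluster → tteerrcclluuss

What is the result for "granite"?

iitteeggrraann

Looking at the pairs, the operation is to move the last 3 characters to the front (rotate right by 3), then double every character.
For "granite" the result is "iitteeggrraann".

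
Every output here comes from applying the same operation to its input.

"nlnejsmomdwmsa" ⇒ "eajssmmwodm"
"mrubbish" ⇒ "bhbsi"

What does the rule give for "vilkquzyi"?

Rule — delete the first 3 characters, then take characters alternately from the front and the back (1st, last, 2nd, 2nd-last, ...).
"vilkquzyi" → "kquzyi" → "kiqyuz".

kiqyuz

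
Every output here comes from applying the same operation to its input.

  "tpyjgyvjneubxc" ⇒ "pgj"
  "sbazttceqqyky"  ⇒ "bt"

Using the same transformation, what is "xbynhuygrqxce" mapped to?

The rule is to keep one character in every 3, starting at position 2 (positions 2nd, 5th, 8th, ...), then delete the last 2 characters.
Working it through for "xbynhuygrqxce": intermediate "bhgx", final "bh".
(Check on "sbazttceqqyky": → "btey" → "bt" ✓)

bh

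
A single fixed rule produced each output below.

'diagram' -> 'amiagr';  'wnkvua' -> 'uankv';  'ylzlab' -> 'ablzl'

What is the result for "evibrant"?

What's happening: delete the first character, then move the last 2 characters to the front (rotate right by 2).
Working it through for "evibrant": intermediate "vibrant", final "ntvibra".

ntvibra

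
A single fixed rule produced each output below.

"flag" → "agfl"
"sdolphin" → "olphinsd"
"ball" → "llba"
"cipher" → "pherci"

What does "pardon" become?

The transformation: move the first 2 characters to the end (rotate left by 2).
For "pardon" the result is "rdonpa".

rdonpa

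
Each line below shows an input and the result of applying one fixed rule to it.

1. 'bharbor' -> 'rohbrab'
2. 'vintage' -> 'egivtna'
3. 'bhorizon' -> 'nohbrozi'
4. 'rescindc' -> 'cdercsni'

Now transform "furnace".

The pattern: move the last 2 characters to the front (rotate right by 2), then swap each adjacent pair of characters (1↔2, 3↔4, ...).
For "furnace", step one produces "cefurna"; step two turns that into "ecufnra".

ecufnra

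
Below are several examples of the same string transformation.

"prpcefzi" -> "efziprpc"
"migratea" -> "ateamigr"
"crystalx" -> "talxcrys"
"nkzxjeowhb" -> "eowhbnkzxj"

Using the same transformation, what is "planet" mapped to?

The rule is to swap the front and back halves of the string.
On "planet" that produces "netpla".

netpla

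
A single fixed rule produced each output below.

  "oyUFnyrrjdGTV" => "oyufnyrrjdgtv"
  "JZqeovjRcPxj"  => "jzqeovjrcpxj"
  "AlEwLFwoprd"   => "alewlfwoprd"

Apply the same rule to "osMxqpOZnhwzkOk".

osmxqpoznhwzkok

In each case the input is transformed by: convert every letter to lowercase.
For "osMxqpOZnhwzkOk" the result is "osmxqpoznhwzkok".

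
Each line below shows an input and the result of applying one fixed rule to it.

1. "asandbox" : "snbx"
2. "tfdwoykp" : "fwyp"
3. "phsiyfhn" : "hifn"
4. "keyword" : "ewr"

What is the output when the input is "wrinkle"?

rnl

Looking at the pairs, the operation is to keep every other character starting from the second (positions 2nd, 4th, 6th, ...).
For "wrinkle" the result is "rnl".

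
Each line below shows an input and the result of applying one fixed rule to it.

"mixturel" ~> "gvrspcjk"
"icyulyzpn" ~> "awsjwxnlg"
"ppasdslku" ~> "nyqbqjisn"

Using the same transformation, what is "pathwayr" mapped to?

yrfuywpn

The pattern: move the first character to the end, then shift every letter 2 places backward in the alphabet (wrapping around).
Working it through for "pathwayr": intermediate "athwayrp", final "yrfuywpn".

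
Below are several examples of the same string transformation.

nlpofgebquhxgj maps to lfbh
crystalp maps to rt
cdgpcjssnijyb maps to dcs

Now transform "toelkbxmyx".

What's happening: keep one character in every 3, starting at position 2 (positions 2nd, 5th, 8th, ...), then delete the last character.
For "toelkbxmyx", step one produces "okm"; step two turns that into "ok".

ok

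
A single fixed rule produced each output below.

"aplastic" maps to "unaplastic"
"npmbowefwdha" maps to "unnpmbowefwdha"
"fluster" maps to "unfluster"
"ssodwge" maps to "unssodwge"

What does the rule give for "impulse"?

The transformation: prepend "un".
"impulse" → "unimpulse".

unimpulse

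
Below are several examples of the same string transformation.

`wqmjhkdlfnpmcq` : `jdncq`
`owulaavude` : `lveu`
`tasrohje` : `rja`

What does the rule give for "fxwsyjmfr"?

smf

In each case the input is transformed by: move the first 3 characters to the end (rotate left by 3), then keep one character in every 3, starting at position 1 (positions 1st, 4th, 7th, ...).
"fxwsyjmfr" → "syjmfrfxw" → "smf".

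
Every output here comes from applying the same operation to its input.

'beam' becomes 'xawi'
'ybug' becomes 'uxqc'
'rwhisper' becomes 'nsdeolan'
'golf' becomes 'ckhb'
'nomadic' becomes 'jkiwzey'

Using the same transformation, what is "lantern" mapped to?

Looking at the pairs, the operation is to shift every letter 4 places backward in the alphabet (wrapping around).
"lantern" → "hwjpanj".

hwjpanj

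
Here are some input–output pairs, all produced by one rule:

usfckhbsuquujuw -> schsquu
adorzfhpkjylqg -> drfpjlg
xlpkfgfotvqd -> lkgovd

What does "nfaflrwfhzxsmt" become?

ffrfzst

Each output is the input with this applied: keep every other character starting from the second (positions 2nd, 4th, 6th, ...).
So "nfaflrwfhzxsmt" becomes "ffrfzst".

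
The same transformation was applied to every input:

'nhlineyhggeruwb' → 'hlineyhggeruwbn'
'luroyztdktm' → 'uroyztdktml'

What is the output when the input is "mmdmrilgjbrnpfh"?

What's happening: move the first character to the end.
Doing the same to "mmdmrilgjbrnpfh": "mdmrilgjbrnpfhm".

mdmrilgjbrnpfhm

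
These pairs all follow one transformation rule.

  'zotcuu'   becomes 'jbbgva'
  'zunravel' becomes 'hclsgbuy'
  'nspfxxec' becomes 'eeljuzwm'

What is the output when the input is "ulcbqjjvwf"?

qqcdmbsjix

The pattern: swap the front and back halves of the string, then shift every letter 7 places forward in the alphabet (wrapping around).
Working it through for "ulcbqjjvwf": intermediate "jjvwfulcbq", final "qqcdmbsjix".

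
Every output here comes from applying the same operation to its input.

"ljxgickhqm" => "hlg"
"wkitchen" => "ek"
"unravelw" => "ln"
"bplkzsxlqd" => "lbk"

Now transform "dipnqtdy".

di

The rule is to swap the front and back halves of the string, then keep one character in every 3, starting at position 3 (positions 3rd, 6th, 9th, ...).
Applying both steps to "dipnqtdy": "qtdydipn", then "di".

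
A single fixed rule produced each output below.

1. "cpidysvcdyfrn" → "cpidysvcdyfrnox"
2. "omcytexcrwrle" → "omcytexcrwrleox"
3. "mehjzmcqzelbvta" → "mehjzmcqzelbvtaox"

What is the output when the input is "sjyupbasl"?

sjyupbaslox

In each case the input is transformed by: append "ox".
Applying that to "sjyupbasl" gives "sjyupbaslox".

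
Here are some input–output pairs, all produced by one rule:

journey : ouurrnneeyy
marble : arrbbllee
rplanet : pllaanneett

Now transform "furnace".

urrnnaaccee

The rule is to double every character, then delete the first 3 characters.
For "furnace", step one produces "ffuurrnnaaccee"; step two turns that into "urrnnaaccee".
(Check on "journey": → "jjoouurrnneeyy" → "ouurrnneeyy" ✓)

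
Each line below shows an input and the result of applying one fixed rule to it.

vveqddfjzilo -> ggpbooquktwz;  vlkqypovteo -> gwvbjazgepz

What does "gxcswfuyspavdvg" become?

rindhqfjdalgogr

In each case the input is transformed by: shift every letter 11 places forward in the alphabet (wrapping around).
Doing the same to "gxcswfuyspavdvg": "rindhqfjdalgogr".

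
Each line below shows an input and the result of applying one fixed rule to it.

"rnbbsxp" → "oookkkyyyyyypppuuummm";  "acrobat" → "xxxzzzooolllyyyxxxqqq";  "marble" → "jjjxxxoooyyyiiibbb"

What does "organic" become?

lllooodddxxxkkkfffzzz

What's happening: repeat every character 3 times, then shift every letter 3 places backward in the alphabet (wrapping around).
Applying both steps to "organic": "ooorrrgggaaannniiiccc", then "lllooodddxxxkkkfffzzz".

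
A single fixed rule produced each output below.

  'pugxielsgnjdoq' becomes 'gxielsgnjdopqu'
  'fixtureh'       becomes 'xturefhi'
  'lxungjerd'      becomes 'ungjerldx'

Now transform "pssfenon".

The transformation: swap the first and last characters, then move the first 2 characters to the end (rotate left by 2).
Working it through for "pssfenon": intermediate "nssfenop", final "sfenopns".
(Check on "pugxielsgnjdoq": → "qugxielsgnjdop" → "gxielsgnjdopqu" ✓)

sfenopns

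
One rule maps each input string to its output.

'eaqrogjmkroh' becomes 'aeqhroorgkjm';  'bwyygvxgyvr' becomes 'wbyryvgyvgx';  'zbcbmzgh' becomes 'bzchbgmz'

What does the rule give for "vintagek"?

ivnkteag

Rule — move the first character to the end, then take characters alternately from the front and the back (1st, last, 2nd, 2nd-last, ...).
Applying both steps to "vintagek": "intagekv", then "ivnkteag".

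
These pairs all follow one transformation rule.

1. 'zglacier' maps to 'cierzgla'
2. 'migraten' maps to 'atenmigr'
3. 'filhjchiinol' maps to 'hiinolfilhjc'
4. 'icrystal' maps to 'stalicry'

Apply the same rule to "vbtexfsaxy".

What's happening: swap the front and back halves of the string.
Applying that to "vbtexfsaxy" gives "fsaxyvbtex".

fsaxyvbtex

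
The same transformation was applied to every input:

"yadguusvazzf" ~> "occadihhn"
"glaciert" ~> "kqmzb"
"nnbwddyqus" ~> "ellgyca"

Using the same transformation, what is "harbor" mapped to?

The transformation: shift every letter 8 places forward in the alphabet (wrapping around), then delete the first 3 characters.
Doing the same to "harbor": "jwz".
(Check on "glaciert": → "otikqmzb" → "kqmzb" ✓)

jwz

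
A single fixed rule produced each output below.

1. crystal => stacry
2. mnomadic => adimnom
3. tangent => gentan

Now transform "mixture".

turmix

The pattern: delete the last character, then move the last 3 characters to the front (rotate right by 3).
On "mixture" that produces "turmix".
(Check on "tangent": → "tangen" → "gentan" ✓)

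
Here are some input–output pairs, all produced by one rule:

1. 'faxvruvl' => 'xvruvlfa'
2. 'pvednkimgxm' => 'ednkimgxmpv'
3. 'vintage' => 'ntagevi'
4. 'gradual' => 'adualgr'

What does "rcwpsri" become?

What's happening: move the first 2 characters to the end (rotate left by 2).
For "rcwpsri" the result is "wpsrirc".

wpsrirc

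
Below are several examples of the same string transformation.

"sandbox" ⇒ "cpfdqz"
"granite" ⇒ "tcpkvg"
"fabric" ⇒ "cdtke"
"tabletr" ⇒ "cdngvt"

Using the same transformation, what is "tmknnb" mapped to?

Each output is the input with this applied: delete the first character, then shift every letter 2 places forward in the alphabet (wrapping around).
For "tmknnb", step one produces "mknnb"; step two turns that into "omppd".

omppd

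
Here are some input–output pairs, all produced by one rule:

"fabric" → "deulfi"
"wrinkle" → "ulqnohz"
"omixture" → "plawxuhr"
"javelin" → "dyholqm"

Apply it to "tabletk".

deohwnw

Rule — move the first character to the end, then shift every letter 3 places forward in the alphabet (wrapping around).
Working it through for "tabletk": intermediate "abletkt", final "deohwnw".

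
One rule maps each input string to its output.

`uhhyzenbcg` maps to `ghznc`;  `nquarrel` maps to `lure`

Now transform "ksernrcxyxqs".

sencyq

The transformation: swap the first and last characters, then keep every other character starting from the first (positions 1st, 3rd, 5th, ...).
On "ksernrcxyxqs" that produces "sencyq".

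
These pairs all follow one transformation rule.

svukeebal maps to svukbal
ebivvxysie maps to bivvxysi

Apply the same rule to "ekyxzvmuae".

kyxzvmua

The transformation: remove every "e".
Doing the same to "ekyxzvmuae": "kyxzvmua".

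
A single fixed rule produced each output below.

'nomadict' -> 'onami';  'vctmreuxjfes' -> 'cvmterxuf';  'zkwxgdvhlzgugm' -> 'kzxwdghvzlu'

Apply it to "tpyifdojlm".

ptiydfj

The rule is to swap each adjacent pair of characters (1↔2, 3↔4, ...), then delete the last 3 characters.
For "tpyifdojlm", step one produces "ptiydfjoml"; step two turns that into "ptiydfj".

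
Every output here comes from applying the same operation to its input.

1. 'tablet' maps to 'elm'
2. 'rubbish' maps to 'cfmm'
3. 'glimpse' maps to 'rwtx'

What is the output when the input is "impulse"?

txaf

What's happening: shift every letter 11 places forward in the alphabet (wrapping around), then delete the last 3 characters.
For "impulse", step one produces "txafwdp"; step two turns that into "txaf".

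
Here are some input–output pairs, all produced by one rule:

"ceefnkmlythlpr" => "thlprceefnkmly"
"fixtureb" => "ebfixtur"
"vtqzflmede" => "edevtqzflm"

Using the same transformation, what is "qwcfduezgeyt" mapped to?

The rule is to swap the front and back halves of the string, then move the first 2 characters to the end (rotate left by 2).
On "qwcfduezgeyt" that produces "geytqwcfduez".

geytqwcfduez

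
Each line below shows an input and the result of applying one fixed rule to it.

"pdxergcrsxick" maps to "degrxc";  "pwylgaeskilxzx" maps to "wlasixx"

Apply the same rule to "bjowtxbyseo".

jwxye

What's happening: keep every other character starting from the second (positions 2nd, 4th, 6th, ...).
On "bjowtxbyseo" that produces "jwxye".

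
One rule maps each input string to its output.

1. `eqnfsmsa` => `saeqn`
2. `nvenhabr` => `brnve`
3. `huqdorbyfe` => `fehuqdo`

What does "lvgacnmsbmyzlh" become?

The rule is to move the last 2 characters to the front (rotate right by 2), then delete the last 3 characters.
Applying both steps to "lvgacnmsbmyzlh": "lhlvgacnmsbmyz", then "lhlvgacnmsb".

lhlvgacnmsb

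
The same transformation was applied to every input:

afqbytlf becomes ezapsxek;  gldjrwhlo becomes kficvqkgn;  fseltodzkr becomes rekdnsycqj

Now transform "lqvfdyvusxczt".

The pattern: swap each adjacent pair of characters (1↔2, 3↔4, ...), then shift every letter 1 place backward in the alphabet (wrapping around).
Working it through for "lqvfdyvusxczt": intermediate "qlfvyduvxszct", final "pkeuxctuwrybs".

pkeuxctuwrybs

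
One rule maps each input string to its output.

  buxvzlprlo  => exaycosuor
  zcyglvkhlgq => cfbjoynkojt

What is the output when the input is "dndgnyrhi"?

gqgjqbukl

Looking at the pairs, the operation is to shift every letter 3 places forward in the alphabet (wrapping around).
Applying that to "dndgnyrhi" gives "gqgjqbukl".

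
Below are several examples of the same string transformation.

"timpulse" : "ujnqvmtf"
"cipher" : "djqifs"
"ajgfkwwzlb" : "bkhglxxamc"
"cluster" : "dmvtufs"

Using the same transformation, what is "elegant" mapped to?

Each output is the input with this applied: shift every letter 1 place forward in the alphabet (wrapping around).
Doing the same to "elegant": "fmfhbou".

fmfhbou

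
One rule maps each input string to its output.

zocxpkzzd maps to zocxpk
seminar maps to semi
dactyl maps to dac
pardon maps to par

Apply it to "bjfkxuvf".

What's happening: delete the last 3 characters.
So "bjfkxuvf" becomes "bjfkx".

bjfkx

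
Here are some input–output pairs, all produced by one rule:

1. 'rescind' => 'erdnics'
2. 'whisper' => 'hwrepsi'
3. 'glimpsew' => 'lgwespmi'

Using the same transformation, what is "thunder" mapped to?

Looking at the pairs, the operation is to reverse the string, then move the last 2 characters to the front (rotate right by 2).
Applying both steps to "thunder": "rednuht", then "htrednu".

htrednu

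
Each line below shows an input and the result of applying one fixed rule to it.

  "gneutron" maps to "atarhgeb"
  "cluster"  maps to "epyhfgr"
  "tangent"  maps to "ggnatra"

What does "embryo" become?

brzoel

In each case the input is transformed by: shift every letter 13 places forward in the alphabet (wrapping around) — i.e. ROT13, then move the last character to the front.
Working it through for "embryo": intermediate "rzoelb", final "brzoel".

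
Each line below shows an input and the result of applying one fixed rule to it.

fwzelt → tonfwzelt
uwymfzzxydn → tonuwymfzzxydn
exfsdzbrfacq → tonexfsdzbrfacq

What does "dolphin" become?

What's happening: prepend "ton".
"dolphin" → "tondolphin".

tondolphin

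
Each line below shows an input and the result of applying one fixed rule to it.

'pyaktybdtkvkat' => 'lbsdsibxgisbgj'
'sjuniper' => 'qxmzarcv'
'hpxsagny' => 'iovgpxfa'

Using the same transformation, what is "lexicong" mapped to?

kwvotmfq

The rule is to swap the front and back halves of the string, then shift every letter 8 places forward in the alphabet (wrapping around).
Starting from "lexicong": after the first operation, "conglexi"; after the second, "kwvotmfq".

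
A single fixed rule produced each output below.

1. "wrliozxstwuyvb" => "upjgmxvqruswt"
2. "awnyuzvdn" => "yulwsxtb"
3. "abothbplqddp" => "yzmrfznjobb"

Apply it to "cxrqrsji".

The transformation: delete the last character, then shift every letter 2 places backward in the alphabet (wrapping around).
So "cxrqrsji" becomes "avpopqh".

avpopqh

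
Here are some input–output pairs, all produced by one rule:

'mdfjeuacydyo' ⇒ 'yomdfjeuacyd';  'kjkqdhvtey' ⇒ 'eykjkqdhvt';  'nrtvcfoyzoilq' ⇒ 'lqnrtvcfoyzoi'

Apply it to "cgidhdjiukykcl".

clcgidhdjiukyk

Rule — move the last 2 characters to the front (rotate right by 2).
For "cgidhdjiukykcl" the result is "clcgidhdjiukyk".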